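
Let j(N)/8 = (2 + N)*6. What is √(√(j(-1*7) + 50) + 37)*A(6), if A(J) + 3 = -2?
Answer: -5*√(37 + I*√190) ≈ -30.92 - 5.5724*I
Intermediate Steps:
j(N) = 96 + 48*N (j(N) = 8*((2 + N)*6) = 8*(12 + 6*N) = 96 + 48*N)
A(J) = -5 (A(J) = -3 - 2 = -5)
√(√(j(-1*7) + 50) + 37)*A(6) = √(√((96 + 48*(-1*7)) + 50) + 37)*(-5) = √(√((96 + 48*(-7)) + 50) + 37)*(-5) = √(√((96 - 336) + 50) + 37)*(-5) = √(√(-240 + 50) + 37)*(-5) = √(√(-190) + 37)*(-5) = √(I*√190 + 37)*(-5) = √(37 + I*√190)*(-5) = -5*√(37 + I*√190)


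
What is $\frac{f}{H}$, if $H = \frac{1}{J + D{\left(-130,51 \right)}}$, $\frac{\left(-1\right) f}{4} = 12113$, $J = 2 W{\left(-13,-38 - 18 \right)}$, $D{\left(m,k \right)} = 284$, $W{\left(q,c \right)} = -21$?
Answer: $-11725384$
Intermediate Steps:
$J = -42$ ($J = 2 \left(-21\right) = -42$)
$f = -48452$ ($f = \left(-4\right) 12113 = -48452$)
$H = \frac{1}{242}$ ($H = \frac{1}{-42 + 284} = \frac{1}{242} \approx 0.0041322$)
$\frac{f}{H} = - 48452 \frac{1}{\frac{1}{242}} = \left(-48452\right) 242 = -11725384$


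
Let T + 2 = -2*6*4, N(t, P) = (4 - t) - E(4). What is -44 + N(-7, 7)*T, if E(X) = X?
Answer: -394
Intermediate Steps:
N(t, P) = -t (N(t, P) = (4 - t) - 1*4 = (4 - t) - 4 = -t)
T = -50 (T = -2 - 2*6*4 = -2 - 12*4 = -2 - 48 = -50)
-44 + N(-7, 7)*T = -44 - 1*(-7)*(-50) = -44 + 7*(-50) = -44 - 350 = -394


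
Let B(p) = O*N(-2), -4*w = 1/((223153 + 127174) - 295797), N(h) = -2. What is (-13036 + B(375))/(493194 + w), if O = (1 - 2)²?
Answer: -2843848560/107575475279 ≈ -0.026436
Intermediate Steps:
w = -1/218120 (w = -1/(4*((223153 + 127174) - 295797)) = -1/(4*(350327 - 295797)) = -¼/54530 = -¼*1/54530 = -1/218120 ≈ -4.5846e-6)
O = 1 (O = (-1)² = 1)
B(p) = -2 (B(p) = 1*(-2) = -2)
(-13036 + B(375))/(493194 + w) = (-13036 - 2)/(493194 - 1/218120) = -13038/107575475279/218120 = -13038*218120/107575475279 = -2843848560/107575475279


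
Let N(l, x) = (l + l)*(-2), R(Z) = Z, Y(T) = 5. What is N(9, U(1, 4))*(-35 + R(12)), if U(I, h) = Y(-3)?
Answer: 828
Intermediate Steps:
U(I, h) = 5
N(l, x) = -4*l (N(l, x) = (2*l)*(-2) = -4*l)
N(9, U(1, 4))*(-35 + R(12)) = (-4*9)*(-35 + 12) = -36*(-23) = 828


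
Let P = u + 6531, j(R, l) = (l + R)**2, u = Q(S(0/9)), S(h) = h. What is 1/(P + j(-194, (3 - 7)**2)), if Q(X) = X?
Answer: 1/38215 ≈ 2.6168e-5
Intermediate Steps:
u = 0 (u = 0/9 = 0*(1/9) = 0)
j(R, l) = (R + l)**2
P = 6531 (P = 0 + 6531 = 6531)
1/(P + j(-194, (3 - 7)**2)) = 1/(6531 + (-194 + (3 - 7)**2)**2) = 1/(6531 + (-194 + (-4)**2)**2) = 1/(6531 + (-194 + 16)**2) = 1/(6531 + (-178)**2) = 1/(6531 + 31684) = 1/38215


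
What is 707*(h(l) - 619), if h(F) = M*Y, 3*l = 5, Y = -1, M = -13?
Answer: -428442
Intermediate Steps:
l = 5/3 (l = (1/3)*5 = 5/3 ≈ 1.6667)
h(F) = 13 (h(F) = -13*(-1) = 13)
707*(h(l) - 619) = 707*(13 - 619) = 707*(-606) = -428442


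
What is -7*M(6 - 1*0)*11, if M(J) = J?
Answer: -462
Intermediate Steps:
-7*M(6 - 1*0)*11 = -7*(6 - 1*0)*11 = -7*(6 + 0)*11 = -7*6*11 = -42*11 = -462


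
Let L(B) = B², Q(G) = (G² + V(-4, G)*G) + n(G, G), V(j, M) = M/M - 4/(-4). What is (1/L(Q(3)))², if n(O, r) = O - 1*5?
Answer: 1/28561 ≈ 3.5013e-5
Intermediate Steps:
n(O, r) = -5 + O (n(O, r) = O - 5 = -5 + O)
V(j, M) = 2 (V(j, M) = 1 - 4*(-¼) = 1 + 1 = 2)
Q(G) = -5 + G² + 3*G (Q(G) = (G² + 2*G) + (-5 + G) = -5 + G² + 3*G)
(1/L(Q(3)))² = (1/((-5 + 3² + 3*3)²))² = (1/((-5 + 9 + 9)²))² = (1/(13²))² = (1/169)² = 1/28561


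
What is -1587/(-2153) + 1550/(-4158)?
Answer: 1630798/4476087 ≈ 0.36434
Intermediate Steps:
-1587/(-2153) + 1550/(-4158) = -1587*(-1/2153) + 1550*(-1/4158) = 1587/2153 - 775/2079 = 1630798/4476087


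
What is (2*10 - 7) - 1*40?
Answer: -27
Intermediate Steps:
(2*10 - 7) - 1*40 = (20 - 7) - 40 = 13 - 40 = -27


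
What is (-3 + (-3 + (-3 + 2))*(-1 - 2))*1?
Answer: 9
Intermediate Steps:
(-3 + (-3 + (-3 + 2))*(-1 - 2))*1 = (-3 + (-3 - 1)*(-3))*1 = (-3 - 4*(-3))*1 = (-3 + 12)*1 = 9*1 = 9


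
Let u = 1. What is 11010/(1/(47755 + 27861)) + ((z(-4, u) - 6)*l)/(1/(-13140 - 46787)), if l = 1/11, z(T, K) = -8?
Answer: 9158692738/11 ≈ 8.3261e+8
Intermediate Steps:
l = 1/11 ≈ 0.090909
11010/(1/(47755 + 27861)) + ((z(-4, u) - 6)*l)/(1/(-13140 - 46787)) = 11010/(1/(47755 + 27861)) + ((-8 - 6)*(1/11))/(1/(-13140 - 46787)) = 11010/(1/75616) + (-14*1/11)/(1/(-59927)) = 11010/(1/75616) - 14/(11*(-1/59927)) = 11010*75616 - 14/11*(-59927) = 832532160 + 838978/11 = 9158692738/11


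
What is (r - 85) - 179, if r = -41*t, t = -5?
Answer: -59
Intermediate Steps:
r = 205 (r = -41*(-5) = 205)
(r - 85) - 179 = (205 - 85) - 179 = 120 - 179 = -59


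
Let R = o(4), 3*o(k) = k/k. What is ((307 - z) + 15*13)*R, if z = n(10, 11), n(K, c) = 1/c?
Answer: 5521/33 ≈ 167.30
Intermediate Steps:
z = 1/11 ≈ 0.090909
o(k) = ⅓ (o(k) = (k/k)/3 = (⅓)*1 = ⅓)
R = ⅓ ≈ 0.33333
((307 - z) + 15*13)*R = ((307 - 1*1/11) + 15*13)*(⅓) = ((307 - 1/11) + 195)*(⅓) = (3376/11 + 195)*(⅓) = (5521/11)*(⅓) = 5521/33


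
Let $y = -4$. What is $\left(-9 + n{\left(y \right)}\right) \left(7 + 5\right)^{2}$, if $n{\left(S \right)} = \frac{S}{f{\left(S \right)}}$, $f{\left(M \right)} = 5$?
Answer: $- \frac{7056}{5} \approx -1411.2$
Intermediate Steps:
$n{\left(S \right)} = \frac{S}{5}$
$\left(-9 + n{\left(y \right)}\right) \left(7 + 5\right)^{2} = \left(-9 + \frac{1}{5} \left(-4\right)\right) \left(7 + 5\right)^{2} = \left(-9 - \frac{4}{5}\right) 12^{2} = \left(- \frac{49}{5}\right) 144 = - \frac{7056}{5}$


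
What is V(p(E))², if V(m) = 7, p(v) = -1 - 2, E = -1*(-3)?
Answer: 49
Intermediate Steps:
E = 3
p(v) = -3
V(p(E))² = 7² = 49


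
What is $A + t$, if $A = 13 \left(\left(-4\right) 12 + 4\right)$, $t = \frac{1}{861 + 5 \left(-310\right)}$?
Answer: $- \frac{394109}{689} \approx -572.0$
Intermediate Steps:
$t = - \frac{1}{689}$ ($t = \frac{1}{861 - 1550} = \frac{1}{-689} = - \frac{1}{689} \approx -0.0014514$)
$A = -572$ ($A = 13 \left(-48 + 4\right) = 13 \left(-44\right) = -572$)
$A + t = -572 - \frac{1}{689} = - \frac{394109}{689}$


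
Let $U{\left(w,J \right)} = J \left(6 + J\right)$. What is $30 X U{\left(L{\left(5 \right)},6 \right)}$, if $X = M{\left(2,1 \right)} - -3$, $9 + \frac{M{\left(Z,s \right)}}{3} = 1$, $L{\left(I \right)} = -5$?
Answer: $-45360$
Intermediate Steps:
$M{\left(Z,s \right)} = -24$ ($M{\left(Z,s \right)} = -27 + 3 \cdot 1 = -27 + 3 = -24$)
$X = -21$ ($X = -24 - -3 = -24 + 3 = -21$)
$30 X U{\left(L{\left(5 \right)},6 \right)} = 30 \left(-21\right) 6 \left(6 + 6\right) = - 630 \cdot 6 \cdot 12 = \left(-630\right) 72 = -45360$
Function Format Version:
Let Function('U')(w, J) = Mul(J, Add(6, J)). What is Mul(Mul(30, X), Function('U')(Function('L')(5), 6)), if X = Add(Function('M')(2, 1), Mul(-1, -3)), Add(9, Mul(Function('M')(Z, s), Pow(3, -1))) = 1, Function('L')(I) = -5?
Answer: -45360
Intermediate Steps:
Function('M')(Z, s) = -24 (Function('M')(Z, s) = Add(-27, Mul(3, 1)) = Add(-27, 3) = -24)
X = -21 (X = Add(-24, Mul(-1, -3)) = Add(-24, 3) = -21)
Mul(Mul(30, X), Function('U')(Function('L')(5), 6)) = Mul(Mul(30, -21), Mul(6, Add(6, 6))) = Mul(-630, Mul(6, 12)) = Mul(-630, 72) = -45360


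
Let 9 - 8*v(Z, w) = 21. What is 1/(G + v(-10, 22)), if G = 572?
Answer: 2/1141 ≈ 0.0017528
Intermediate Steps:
v(Z, w) = -3/2 (v(Z, w) = 9/8 - 1/8*21 = 9/8 - 21/8 = -3/2)
1/(G + v(-10, 22)) = 1/(572 - 3/2) = 1/(1141/2) = 2/1141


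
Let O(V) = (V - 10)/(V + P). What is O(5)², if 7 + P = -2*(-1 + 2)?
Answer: 25/16 ≈ 1.5625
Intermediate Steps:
P = -9 (P = -7 - 2*(-1 + 2) = -7 - 2*1 = -7 - 2 = -9)
O(V) = (-10 + V)/(-9 + V) (O(V) = (V - 10)/(V - 9) = (-10 + V)/(-9 + V))
O(5)² = ((-10 + 5)/(-9 + 5))² = (-5/(-4))² = (-¼*(-5))² = (5/4)² = 25/16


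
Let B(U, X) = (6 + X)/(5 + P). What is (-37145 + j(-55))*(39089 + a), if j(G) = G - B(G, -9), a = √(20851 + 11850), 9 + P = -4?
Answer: -11633003667/8 - 297603*√32701/8 ≈ -1.4609e+9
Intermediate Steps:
P = -13 (P = -9 - 4 = -13)
B(U, X) = -¾ - X/8 (B(U, X) = (6 + X)/(5 - 13) = (6 + X)/(-8) = (6 + X)*(-⅛) = -¾ - X/8)
a = √32701 ≈ 180.83
j(G) = -3/8 + G (j(G) = G - (-¾ - ⅛*(-9)) = G - (-¾ + 9/8) = G - 1*3/8 = G - 3/8 = -3/8 + G)
(-37145 + j(-55))*(39089 + a) = (-37145 + (-3/8 - 55))*(39089 + √32701) = (-37145 - 443/8)*(39089 + √32701) = -297603*(39089 + √32701)/8 = -11633003667/8 - 297603*√32701/8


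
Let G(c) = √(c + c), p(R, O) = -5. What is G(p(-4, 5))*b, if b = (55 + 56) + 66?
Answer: 177*I*√10 ≈ 559.72*I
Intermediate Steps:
G(c) = √2*√c (G(c) = √(2*c) = √2*√c)
b = 177 (b = 111 + 66 = 177)
G(p(-4, 5))*b = (√2*√(-5))*177 = (√2*(I*√5))*177 = (I*√10)*177 = 177*I*√10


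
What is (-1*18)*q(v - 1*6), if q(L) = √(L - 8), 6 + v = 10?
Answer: -18*I*√10 ≈ -56.921*I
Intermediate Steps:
v = 4 (v = -6 + 10 = 4)
q(L) = √(-8 + L)
(-1*18)*q(v - 1*6) = (-1*18)*√(-8 + (4 - 1*6)) = -18*√(-8 + (4 - 6)) = -18*√(-8 - 2) = -18*I*√10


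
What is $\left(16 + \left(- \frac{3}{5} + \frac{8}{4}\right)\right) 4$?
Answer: $\frac{348}{5} \approx 69.6$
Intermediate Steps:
$\left(16 + \left(- \frac{3}{5} + \frac{8}{4}\right)\right) 4 = \left(16 + \left(\left(-3\right) \frac{1}{5} + 8 \cdot \frac{1}{4}\right)\right) 4 = \left(16 + \left(- \frac{3}{5} + 2\right)\right) 4 = \left(16 + \frac{7}{5}\right) 4 = \frac{87}{5} \cdot 4 = \frac{348}{5}$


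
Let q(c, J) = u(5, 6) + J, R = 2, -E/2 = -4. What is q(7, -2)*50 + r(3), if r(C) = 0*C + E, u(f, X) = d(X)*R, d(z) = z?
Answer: 508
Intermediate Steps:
E = 8 (E = -2*(-4) = 8)
u(f, X) = 2*X (u(f, X) = X*2 = 2*X)
r(C) = 8 (r(C) = 0*C + 8 = 0 + 8 = 8)
q(c, J) = 12 + J (q(c, J) = 2*6 + J = 12 + J)
q(7, -2)*50 + r(3) = (12 - 2)*50 + 8 = 10*50 + 8 = 500 + 8 = 508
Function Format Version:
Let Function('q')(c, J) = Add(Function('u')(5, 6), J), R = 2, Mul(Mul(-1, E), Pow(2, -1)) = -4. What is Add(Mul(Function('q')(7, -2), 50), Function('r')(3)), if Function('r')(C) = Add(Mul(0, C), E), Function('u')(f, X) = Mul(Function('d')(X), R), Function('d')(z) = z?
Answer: 508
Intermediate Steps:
E = 8 (E = Mul(-2, -4) = 8)
Function('u')(f, X) = Mul(2, X) (Function('u')(f, X) = Mul(X, 2) = Mul(2, X))
Function('r')(C) = 8 (Function('r')(C) = Add(Mul(0, C), 8) = Add(0, 8) = 8)
Function('q')(c, J) = Add(12, J) (Function('q')(c, J) = Add(Mul(2, 6), J) = Add(12, J))
Add(Mul(Function('q')(7, -2), 50), Function('r')(3)) = Add(Mul(Add(12, -2), 50), 8) = Add(Mul(10, 50), 8) = Add(500, 8) = 508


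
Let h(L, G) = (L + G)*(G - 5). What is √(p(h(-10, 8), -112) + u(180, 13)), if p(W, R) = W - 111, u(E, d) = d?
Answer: 2*I*√26 ≈ 10.198*I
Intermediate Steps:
h(L, G) = (-5 + G)*(G + L) (h(L, G) = (G + L)*(-5 + G) = (-5 + G)*(G + L))
p(W, R) = -111 + W
√(p(h(-10, 8), -112) + u(180, 13)) = √((-111 + (8² - 5*8 - 5*(-10) + 8*(-10))) + 13) = √((-111 + (64 - 40 + 50 - 80)) + 13) = √((-111 - 6) + 13) = √(-117 + 13) = √(-104) = 2*I*√26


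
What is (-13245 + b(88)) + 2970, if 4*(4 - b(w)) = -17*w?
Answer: -9897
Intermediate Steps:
b(w) = 4 + 17*w/4 (b(w) = 4 - (-17)*w/4 = 4 + 17*w/4)
(-13245 + b(88)) + 2970 = (-13245 + (4 + (17/4)*88)) + 2970 = (-13245 + (4 + 374)) + 2970 = (-13245 + 378) + 2970 = -12867 + 2970 = -9897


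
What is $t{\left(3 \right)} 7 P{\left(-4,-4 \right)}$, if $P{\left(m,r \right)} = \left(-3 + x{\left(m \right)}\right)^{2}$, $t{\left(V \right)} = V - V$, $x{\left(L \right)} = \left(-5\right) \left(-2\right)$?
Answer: $0$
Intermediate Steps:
$x{\left(L \right)} = 10$
$t{\left(V \right)} = 0$
$P{\left(m,r \right)} = 49$ ($P{\left(m,r \right)} = \left(-3 + 10\right)^{2} = 7^{2} = 49$)
$t{\left(3 \right)} 7 P{\left(-4,-4 \right)} = 0 \cdot 7 \cdot 49 = 0 \cdot 49 = 0$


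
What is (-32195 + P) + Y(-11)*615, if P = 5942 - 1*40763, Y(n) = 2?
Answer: -65786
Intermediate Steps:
P = -34821 (P = 5942 - 40763 = -34821)
(-32195 + P) + Y(-11)*615 = (-32195 - 34821) + 2*615 = -67016 + 1230 = -65786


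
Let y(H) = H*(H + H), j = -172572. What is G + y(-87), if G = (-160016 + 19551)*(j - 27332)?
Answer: 28079530498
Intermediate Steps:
y(H) = 2*H**2 (y(H) = H*(2*H) = 2*H**2)
G = 28079515360 (G = (-160016 + 19551)*(-172572 - 27332) = -140465*(-199904) = 28079515360)
G + y(-87) = 28079515360 + 2*(-87)**2 = 28079515360 + 2*7569 = 28079515360 + 15138 = 28079530498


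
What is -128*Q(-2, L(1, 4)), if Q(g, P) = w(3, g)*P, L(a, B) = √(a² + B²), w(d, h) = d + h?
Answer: -128*√17 ≈ -527.76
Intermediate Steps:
L(a, B) = √(B² + a²)
Q(g, P) = P*(3 + g) (Q(g, P) = (3 + g)*P = P*(3 + g))
-128*Q(-2, L(1, 4)) = -128*√(4² + 1²)*(3 - 2) = -128*√(16 + 1) = -128*√17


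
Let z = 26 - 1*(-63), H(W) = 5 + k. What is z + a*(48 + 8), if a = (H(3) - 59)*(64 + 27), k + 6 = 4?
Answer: -285287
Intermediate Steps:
k = -2 (k = -6 + 4 = -2)
H(W) = 3 (H(W) = 5 - 2 = 3)
z = 89 (z = 26 + 63 = 89)
a = -5096 (a = (3 - 59)*(64 + 27) = -56*91 = -5096)
z + a*(48 + 8) = 89 - 5096*(48 + 8) = 89 - 5096*56 = 89 - 285376 = -285287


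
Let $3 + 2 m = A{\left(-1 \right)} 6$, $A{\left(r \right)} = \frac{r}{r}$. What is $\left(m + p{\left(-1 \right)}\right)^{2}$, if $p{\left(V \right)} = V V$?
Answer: $\frac{25}{4} \approx 6.25$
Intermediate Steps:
$A{\left(r \right)} = 1$
$p{\left(V \right)} = V^{2}$
$m = \frac{3}{2}$ ($m = - \frac{3}{2} + \frac{1 \cdot 6}{2} = - \frac{3}{2} + \frac{1}{2} \cdot 6 = - \frac{3}{2} + 3 = \frac{3}{2} \approx 1.5$)
$\left(m + p{\left(-1 \right)}\right)^{2} = \left(\frac{3}{2} + \left(-1\right)^{2}\right)^{2} = \left(\frac{3}{2} + 1\right)^{2} = \left(\frac{5}{2}\right)^{2} = \frac{25}{4}$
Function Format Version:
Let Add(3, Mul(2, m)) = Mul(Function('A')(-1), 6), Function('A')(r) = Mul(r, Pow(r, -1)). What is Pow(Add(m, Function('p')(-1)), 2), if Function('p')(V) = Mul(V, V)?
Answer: Rational(25, 4) ≈ 6.2500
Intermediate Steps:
Function('A')(r) = 1
Function('p')(V) = Pow(V, 2)
m = Rational(3, 2) (m = Add(Rational(-3, 2), Mul(Rational(1, 2), Mul(1, 6))) = Add(Rational(-3, 2), Mul(Rational(1, 2), 6)) = Add(Rational(-3, 2), 3) = Rational(3, 2) ≈ 1.5000)
Pow(Add(m, Function('p')(-1)), 2) = Pow(Add(Rational(3, 2), Pow(-1, 2)), 2) = Pow(Add(Rational(3, 2), 1), 2) = Pow(Rational(5, 2), 2) = Rational(25, 4)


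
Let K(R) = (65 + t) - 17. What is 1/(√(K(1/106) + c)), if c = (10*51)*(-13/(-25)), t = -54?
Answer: √5/36 ≈ 0.062113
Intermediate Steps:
K(R) = -6 (K(R) = (65 - 54) - 17 = 11 - 17 = -6)
c = 1326/5 (c = 510*(-13*(-1/25)) = 510*(13/25) = 1326/5 ≈ 265.20)
1/(√(K(1/106) + c)) = 1/(√(-6 + 1326/5)) = 1/(√(1296/5)) = 1/(36*√5/5) = √5/36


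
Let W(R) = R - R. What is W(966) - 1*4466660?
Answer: -4466660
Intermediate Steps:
W(R) = 0
W(966) - 1*4466660 = 0 - 1*4466660 = 0 - 4466660 = -4466660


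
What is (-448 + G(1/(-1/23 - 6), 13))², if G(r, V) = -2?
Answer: 202500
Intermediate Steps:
(-448 + G(1/(-1/23 - 6), 13))² = (-448 - 2)² = (-450)² = 202500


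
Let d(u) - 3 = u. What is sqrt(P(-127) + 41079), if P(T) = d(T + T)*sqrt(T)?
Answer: sqrt(41079 - 251*I*sqrt(127)) ≈ 202.8 - 6.974*I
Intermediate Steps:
d(u) = 3 + u
P(T) = sqrt(T)*(3 + 2*T) (P(T) = (3 + (T + T))*sqrt(T) = (3 + 2*T)*sqrt(T) = sqrt(T)*(3 + 2*T))
sqrt(P(-127) + 41079) = sqrt(sqrt(-127)*(3 + 2*(-127)) + 41079) = sqrt((I*sqrt(127))*(3 - 254) + 41079) = sqrt((I*sqrt(127))*(-251) + 41079) = sqrt(-251*I*sqrt(127) + 41079) = sqrt(41079 - 251*I*sqrt(127))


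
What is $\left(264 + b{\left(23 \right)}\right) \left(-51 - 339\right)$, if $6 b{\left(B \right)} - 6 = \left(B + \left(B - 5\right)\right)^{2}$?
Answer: $-212615$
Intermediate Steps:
$b{\left(B \right)} = 1 + \frac{\left(-5 + 2 B\right)^{2}}{6}$ ($b{\left(B \right)} = 1 + \frac{\left(B + \left(B - 5\right)\right)^{2}}{6} = 1 + \frac{\left(B + \left(-5 + B\right)\right)^{2}}{6} = 1 + \frac{\left(-5 + 2 B\right)^{2}}{6}$)
$\left(264 + b{\left(23 \right)}\right) \left(-51 - 339\right) = \left(264 + \left(1 + \frac{\left(-5 + 2 \cdot 23\right)^{2}}{6}\right)\right) \left(-51 - 339\right) = \left(264 + \left(1 + \frac{\left(-5 + 46\right)^{2}}{6}\right)\right) \left(-390\right) = \left(264 + \left(1 + \frac{41^{2}}{6}\right)\right) \left(-390\right) = \left(264 + \left(1 + \frac{1}{6} \cdot 1681\right)\right) \left(-390\right) = \left(264 + \left(1 + \frac{1681}{6}\right)\right) \left(-390\right) = \left(264 + \frac{1687}{6}\right) \left(-390\right) = \frac{3271}{6} \left(-390\right) = -212615$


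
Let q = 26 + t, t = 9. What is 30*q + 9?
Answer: 1059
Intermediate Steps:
q = 35 (q = 26 + 9 = 35)
30*q + 9 = 30*35 + 9 = 1050 + 9 = 1059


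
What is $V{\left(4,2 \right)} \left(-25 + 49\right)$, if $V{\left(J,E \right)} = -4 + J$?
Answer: $0$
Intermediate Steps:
$V{\left(4,2 \right)} \left(-25 + 49\right) = \left(-4 + 4\right) \left(-25 + 49\right) = 0 \cdot 24 = 0$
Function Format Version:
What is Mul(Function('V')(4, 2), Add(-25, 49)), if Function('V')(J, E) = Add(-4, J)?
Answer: 0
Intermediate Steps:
Mul(Function('V')(4, 2), Add(-25, 49)) = Mul(Add(-4, 4), Add(-25, 49)) = Mul(0, 24) = 0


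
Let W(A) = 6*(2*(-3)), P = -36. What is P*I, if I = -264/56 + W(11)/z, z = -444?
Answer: 43200/259 ≈ 166.80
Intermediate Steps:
W(A) = -36 (W(A) = 6*(-6) = -36)
I = -1200/259 (I = -264/56 - 36/(-444) = -264*1/56 - 36*(-1/444) = -33/7 + 3/37 = -1200/259 ≈ -4.6332)
P*I = -36*(-1200/259) = 43200/259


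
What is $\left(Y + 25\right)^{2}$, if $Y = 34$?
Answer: $3481$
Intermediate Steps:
$\left(Y + 25\right)^{2} = \left(34 + 25\right)^{2} = 59^{2} = 3481$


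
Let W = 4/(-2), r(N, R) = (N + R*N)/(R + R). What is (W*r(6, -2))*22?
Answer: -66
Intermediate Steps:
r(N, R) = (N + N*R)/(2*R) (r(N, R) = (N + N*R)/((2*R)) = (N + N*R)*(1/(2*R)) = (N + N*R)/(2*R))
W = -2 (W = -1/2*4 = -2)
(W*r(6, -2))*22 = -6*(1 - 2)/(-2)*22 = -6*(-1)*(-1)/2*22 = -2*3/2*22 = -3*22 = -66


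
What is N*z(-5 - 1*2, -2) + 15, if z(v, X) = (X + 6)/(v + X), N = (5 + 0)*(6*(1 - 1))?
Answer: 15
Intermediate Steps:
N = 0 (N = 5*(6*0) = 5*0 = 0)
z(v, X) = (6 + X)/(X + v)
N*z(-5 - 1*2, -2) + 15 = 0*((6 - 2)/(-2 + (-5 - 1*2))) + 15 = 0*(4/(-2 + (-5 - 2))) + 15 = 0*(4/(-2 - 7)) + 15 = 0*(4/(-9)) + 15 = 0*(-⅑*4) + 15 = 0*(-4/9) + 15 = 0 + 15 = 15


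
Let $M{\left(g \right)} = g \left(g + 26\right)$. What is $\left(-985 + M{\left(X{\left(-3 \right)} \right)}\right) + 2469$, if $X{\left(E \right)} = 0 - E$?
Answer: $1571$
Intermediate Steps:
$X{\left(E \right)} = - E$
$M{\left(g \right)} = g \left(26 + g\right)$
$\left(-985 + M{\left(X{\left(-3 \right)} \right)}\right) + 2469 = \left(-985 + \left(-1\right) \left(-3\right) \left(26 - -3\right)\right) + 2469 = \left(-985 + 3 \left(26 + 3\right)\right) + 2469 = \left(-985 + 3 \cdot 29\right) + 2469 = \left(-985 + 87\right) + 2469 = -898 + 2469 = 1571$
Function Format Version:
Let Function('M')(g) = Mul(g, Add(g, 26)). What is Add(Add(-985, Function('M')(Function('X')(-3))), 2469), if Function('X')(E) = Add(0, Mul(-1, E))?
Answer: 1571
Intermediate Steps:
Function('X')(E) = Mul(-1, E)
Function('M')(g) = Mul(g, Add(26, g))
Add(Add(-985, Function('M')(Function('X')(-3))), 2469) = Add(Add(-985, Mul(Mul(-1, -3), Add(26, Mul(-1, -3)))), 2469) = Add(Add(-985, Mul(3, Add(26, 3))), 2469) = Add(Add(-985, Mul(3, 29)), 2469) = Add(Add(-985, 87), 2469) = Add(-898, 2469) = 1571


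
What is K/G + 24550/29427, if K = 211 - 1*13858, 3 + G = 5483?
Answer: -267056269/161259960 ≈ -1.6561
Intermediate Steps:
G = 5480 (G = -3 + 5483 = 5480)
K = -13647 (K = 211 - 13858 = -13647)
K/G + 24550/29427 = -13647/5480 + 24550/29427 = -267056269/161259960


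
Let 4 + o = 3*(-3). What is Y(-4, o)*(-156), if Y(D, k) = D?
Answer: 624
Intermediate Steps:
o = -13 (o = -4 + 3*(-3) = -4 - 9 = -13)
Y(-4, o)*(-156) = -4*(-156) = 624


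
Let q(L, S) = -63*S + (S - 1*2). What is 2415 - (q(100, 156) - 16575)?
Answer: 28664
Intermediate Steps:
q(L, S) = -2 - 62*S (q(L, S) = -63*S + (S - 2) = -63*S + (-2 + S) = -2 - 62*S)
2415 - (q(100, 156) - 16575) = 2415 - ((-2 - 62*156) - 16575) = 2415 - ((-2 - 9672) - 16575) = 2415 - (-9674 - 16575) = 2415 - 1*(-26249) = 2415 + 26249 = 28664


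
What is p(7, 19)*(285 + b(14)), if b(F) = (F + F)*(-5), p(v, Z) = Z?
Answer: 2755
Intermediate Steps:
b(F) = -10*F (b(F) = (2*F)*(-5) = -10*F)
p(7, 19)*(285 + b(14)) = 19*(285 - 10*14) = 19*(285 - 140) = 19*145 = 2755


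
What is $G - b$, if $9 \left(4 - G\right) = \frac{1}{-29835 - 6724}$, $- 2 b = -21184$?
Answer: $- \frac{3483780227}{329031} \approx -10588.0$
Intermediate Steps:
$b = 10592$ ($b = \left(- \frac{1}{2}\right) \left(-21184\right) = 10592$)
$G = \frac{1316125}{329031}$ ($G = 4 - \frac{1}{9 \left(-29835 - 6724\right)} = 4 - \frac{1}{9 \left(-36559\right)} = 4 - - \frac{1}{329031} = 4 + \frac{1}{329031} = \frac{1316125}{329031} \approx 4.0$)
$G - b = \frac{1316125}{329031} - 10592 = - \frac{3483780227}{329031}$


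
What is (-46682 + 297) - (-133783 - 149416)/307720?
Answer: -2039044143/43960 ≈ -46384.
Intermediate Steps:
(-46682 + 297) - (-133783 - 149416)/307720 = -46385 - (-283199)/307720 = -46385 - 1*(-40457/43960) = -46385 + 40457/43960 = -2039044143/43960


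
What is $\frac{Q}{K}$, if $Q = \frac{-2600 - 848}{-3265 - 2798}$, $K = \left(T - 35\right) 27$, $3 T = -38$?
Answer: $- \frac{3448}{7803081} \approx -0.00044188$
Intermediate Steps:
$T = - \frac{38}{3}$ ($T = \frac{1}{3} \left(-38\right) = - \frac{38}{3} \approx -12.667$)
$K = -1287$ ($K = \left(- \frac{38}{3} - 35\right) 27 = \left(- \frac{143}{3}\right) 27 = -1287$)
$Q = \frac{3448}{6063}$ ($Q = - \frac{3448}{-6063} = \left(-3448\right) \left(- \frac{1}{6063}\right) = \frac{3448}{6063} \approx 0.5687$)
$\frac{Q}{K} = \frac{3448}{6063 \left(-1287\right)} = \frac{3448}{6063} \left(- \frac{1}{1287}\right) = - \frac{3448}{7803081}$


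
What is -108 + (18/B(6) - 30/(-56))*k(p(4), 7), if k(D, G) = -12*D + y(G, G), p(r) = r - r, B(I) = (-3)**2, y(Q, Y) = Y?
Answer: -361/4 ≈ -90.250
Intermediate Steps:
B(I) = 9
p(r) = 0
k(D, G) = G - 12*D (k(D, G) = -12*D + G = G - 12*D)
-108 + (18/B(6) - 30/(-56))*k(p(4), 7) = -108 + (18/9 - 30/(-56))*(7 - 12*0) = -108 + (18*(1/9) - 30*(-1/56))*(7 + 0) = -108 + (2 + 15/28)*7 = -108 + (71/28)*7 = -108 + 71/4 = -361/4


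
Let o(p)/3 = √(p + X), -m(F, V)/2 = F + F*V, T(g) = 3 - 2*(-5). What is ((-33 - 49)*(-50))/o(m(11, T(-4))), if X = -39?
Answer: -4100*I*√347/1041 ≈ -73.366*I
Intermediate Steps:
T(g) = 13 (T(g) = 3 + 10 = 13)
m(F, V) = -2*F - 2*F*V (m(F, V) = -2*(F + F*V) = -2*F - 2*F*V)
o(p) = 3*√(-39 + p) (o(p) = 3*√(p - 39) = 3*√(-39 + p))
((-33 - 49)*(-50))/o(m(11, T(-4))) = ((-33 - 49)*(-50))/((3*√(-39 - 2*11*(1 + 13)))) = (-82*(-50))/((3*√(-39 - 2*11*14))) = 4100/((3*√(-39 - 308))) = 4100/((3*√(-347))) = 4100/((3*(I*√347))) = 4100/((3*I*√347)) = 4100*(-I*√347/1041) = -4100*I*√347/1041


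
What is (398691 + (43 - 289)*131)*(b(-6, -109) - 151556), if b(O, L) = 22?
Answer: -55531907310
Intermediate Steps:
(398691 + (43 - 289)*131)*(b(-6, -109) - 151556) = (398691 + (43 - 289)*131)*(22 - 151556) = (398691 - 246*131)*(-151534) = (398691 - 32226)*(-151534) = 366465*(-151534) = -55531907310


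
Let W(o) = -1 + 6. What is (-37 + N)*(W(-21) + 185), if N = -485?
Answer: -99180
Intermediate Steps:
W(o) = 5
(-37 + N)*(W(-21) + 185) = (-37 - 485)*(5 + 185) = -522*190 = -99180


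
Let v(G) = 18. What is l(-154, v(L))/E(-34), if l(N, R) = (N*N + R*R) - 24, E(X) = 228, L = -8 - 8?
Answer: 316/3 ≈ 105.33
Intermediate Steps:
L = -16
l(N, R) = -24 + N² + R² (l(N, R) = (N² + R²) - 24 = -24 + N² + R²)
l(-154, v(L))/E(-34) = (-24 + (-154)² + 18²)/228 = (-24 + 23716 + 324)*(1/228) = 24016*(1/228) = 316/3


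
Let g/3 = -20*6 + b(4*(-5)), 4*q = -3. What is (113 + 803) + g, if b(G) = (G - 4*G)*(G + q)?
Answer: -3179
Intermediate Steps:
q = -¾ (q = (¼)*(-3) = -¾ ≈ -0.75000)
b(G) = -3*G*(-¾ + G) (b(G) = (G - 4*G)*(G - ¾) = (-3*G)*(-¾ + G) = -3*G*(-¾ + G))
g = -4095 (g = 3*(-20*6 + 3*(4*(-5))*(3 - 16*(-5))/4) = 3*(-120 + (¾)*(-20)*(3 - 4*(-20))) = 3*(-120 + (¾)*(-20)*(3 + 80)) = 3*(-120 + (¾)*(-20)*83) = 3*(-120 - 1245) = 3*(-1365) = -4095)
(113 + 803) + g = (113 + 803) - 4095 = 916 - 4095 = -3179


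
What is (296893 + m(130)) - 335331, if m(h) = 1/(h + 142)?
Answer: -10455135/272 ≈ -38438.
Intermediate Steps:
m(h) = 1/(142 + h)
(296893 + m(130)) - 335331 = (296893 + 1/(142 + 130)) - 335331 = (296893 + 1/272) - 335331 = 80754897/272 - 335331 = -10455135/272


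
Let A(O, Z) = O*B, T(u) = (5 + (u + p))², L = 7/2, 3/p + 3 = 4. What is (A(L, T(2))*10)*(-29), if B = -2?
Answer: 2030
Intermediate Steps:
p = 3 (p = 3/(-3 + 4) = 3/1 = 3*1 = 3)
L = 7/2 (L = 7*(½) = 7/2 ≈ 3.5000)
T(u) = (8 + u)² (T(u) = (5 + (u + 3))² = (5 + (3 + u))² = (8 + u)²)
A(O, Z) = -2*O (A(O, Z) = O*(-2) = -2*O)
(A(L, T(2))*10)*(-29) = (-2*7/2*10)*(-29) = -7*10*(-29) = -70*(-29) = 2030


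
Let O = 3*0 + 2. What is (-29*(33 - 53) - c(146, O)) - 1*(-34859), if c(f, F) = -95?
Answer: 35534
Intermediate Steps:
O = 2 (O = 0 + 2 = 2)
(-29*(33 - 53) - c(146, O)) - 1*(-34859) = (-29*(33 - 53) - 1*(-95)) - 1*(-34859) = (-29*(-20) + 95) + 34859 = (580 + 95) + 34859 = 675 + 34859 = 35534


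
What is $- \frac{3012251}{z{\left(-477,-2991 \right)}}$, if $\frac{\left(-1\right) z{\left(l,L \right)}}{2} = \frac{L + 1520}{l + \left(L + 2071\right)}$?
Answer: $\frac{4208114647}{2942} \approx 1.4304 \cdot 10^{6}$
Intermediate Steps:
$z{\left(l,L \right)} = - \frac{2 \left(1520 + L\right)}{2071 + L + l}$ ($z{\left(l,L \right)} = - 2 \frac{L + 1520}{l + \left(L + 2071\right)} = - 2 \frac{1520 + L}{l + \left(2071 + L\right)} = - 2 \frac{1520 + L}{2071 + L + l} = - \frac{2 \left(1520 + L\right)}{2071 + L + l}$)
$- \frac{3012251}{z{\left(-477,-2991 \right)}} = - \frac{3012251}{2 \frac{1}{2071 - 2991 - 477} \left(-1520 - -2991\right)} = - \frac{3012251}{2 \frac{1}{-1397} \left(-1520 + 2991\right)} = - \frac{3012251}{2 \left(- \frac{1}{1397}\right) 1471} = - \frac{3012251}{- \frac{2942}{1397}} = \left(-3012251\right) \left(- \frac{1397}{2942}\right) = \frac{4208114647}{2942}$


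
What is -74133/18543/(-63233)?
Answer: 24711/390843173 ≈ 6.3225e-5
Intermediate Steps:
-74133/18543/(-63233) = -74133*1/18543*(-1/63233) = -24711/6181*(-1/63233) = 24711/390843173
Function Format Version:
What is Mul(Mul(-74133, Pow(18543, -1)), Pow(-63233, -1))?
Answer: Rational(24711, 390843173) ≈ 6.3225e-5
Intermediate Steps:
Mul(Mul(-74133, Pow(18543, -1)), Pow(-63233, -1)) = Mul(Mul(-74133, Rational(1, 18543)), Rational(-1, 63233)) = Mul(Rational(-24711, 6181), Rational(-1, 63233)) = Rational(24711, 390843173)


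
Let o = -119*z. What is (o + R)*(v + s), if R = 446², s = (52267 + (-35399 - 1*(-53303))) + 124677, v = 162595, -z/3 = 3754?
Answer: 550138376642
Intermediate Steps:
z = -11262 (z = -3*3754 = -11262)
o = 1340178 (o = -119*(-11262) = 1340178)
s = 194848 (s = (52267 + (-35399 + 53303)) + 124677 = (52267 + 17904) + 124677 = 70171 + 124677 = 194848)
R = 198916
(o + R)*(v + s) = (1340178 + 198916)*(162595 + 194848) = 1539094*357443 = 550138376642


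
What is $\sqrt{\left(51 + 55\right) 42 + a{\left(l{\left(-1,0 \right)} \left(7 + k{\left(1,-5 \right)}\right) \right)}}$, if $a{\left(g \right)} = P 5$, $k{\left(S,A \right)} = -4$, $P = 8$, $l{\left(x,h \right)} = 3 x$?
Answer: $2 \sqrt{1123} \approx 67.022$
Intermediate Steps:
$a{\left(g \right)} = 40$ ($a{\left(g \right)} = 8 \cdot 5 = 40$)
$\sqrt{\left(51 + 55\right) 42 + a{\left(l{\left(-1,0 \right)} \left(7 + k{\left(1,-5 \right)}\right) \right)}} = \sqrt{\left(51 + 55\right) 42 + 40} = \sqrt{106 \cdot 42 + 40} = \sqrt{4452 + 40} = \sqrt{4492} = 2 \sqrt{1123}$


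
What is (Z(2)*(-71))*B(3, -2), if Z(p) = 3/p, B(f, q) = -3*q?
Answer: -639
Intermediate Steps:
(Z(2)*(-71))*B(3, -2) = ((3/2)*(-71))*(-3*(-2)) = ((3*(½))*(-71))*6 = ((3/2)*(-71))*6 = -213/2*6 = -639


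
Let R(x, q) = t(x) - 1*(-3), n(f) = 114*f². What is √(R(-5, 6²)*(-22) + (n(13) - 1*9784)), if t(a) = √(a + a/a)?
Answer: 2*√(2354 - 11*I) ≈ 97.036 - 0.22672*I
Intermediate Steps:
t(a) = √(1 + a) (t(a) = √(a + 1) = √(1 + a))
R(x, q) = 3 + √(1 + x) (R(x, q) = √(1 + x) - 1*(-3) = √(1 + x) + 3 = 3 + √(1 + x))
√(R(-5, 6²)*(-22) + (n(13) - 1*9784)) = √((3 + √(1 - 5))*(-22) + (114*13² - 1*9784)) = √((3 + √(-4))*(-22) + (114*169 - 9784)) = √((3 + 2*I)*(-22) + (19266 - 9784)) = √((-66 - 44*I) + 9482) = √(9416 - 44*I)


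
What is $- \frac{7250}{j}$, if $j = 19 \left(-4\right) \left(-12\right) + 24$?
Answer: $- \frac{3625}{468} \approx -7.7457$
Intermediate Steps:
$j = 936$ ($j = \left(-76\right) \left(-12\right) + 24 = 912 + 24 = 936$)
$- \frac{7250}{j} = - \frac{7250}{936} = \left(-7250\right) \frac{1}{936} = - \frac{3625}{468}$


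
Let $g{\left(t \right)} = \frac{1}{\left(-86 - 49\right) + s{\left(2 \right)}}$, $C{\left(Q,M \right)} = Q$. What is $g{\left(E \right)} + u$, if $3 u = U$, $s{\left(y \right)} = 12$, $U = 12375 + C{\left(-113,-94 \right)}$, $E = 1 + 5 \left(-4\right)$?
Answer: $\frac{502741}{123} \approx 4087.3$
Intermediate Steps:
$E = -19$ ($E = 1 - 20 = -19$)
$U = 12262$ ($U = 12375 - 113 = 12262$)
$g{\left(t \right)} = - \frac{1}{123}$ ($g{\left(t \right)} = \frac{1}{\left(-86 - 49\right) + 12} = \frac{1}{-135 + 12} = \frac{1}{-123} = - \frac{1}{123}$)
$u = \frac{12262}{3}$ ($u = \frac{1}{3} \cdot 12262 = \frac{12262}{3} \approx 4087.3$)
$g{\left(E \right)} + u = - \frac{1}{123} + \frac{12262}{3} = \frac{502741}{123}$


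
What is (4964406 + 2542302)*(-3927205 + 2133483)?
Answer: -13464947287176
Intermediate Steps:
(4964406 + 2542302)*(-3927205 + 2133483) = 7506708*(-1793722) = -13464947287176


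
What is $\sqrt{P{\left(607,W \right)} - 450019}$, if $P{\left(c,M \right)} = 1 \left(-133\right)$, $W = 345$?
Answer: $2 i \sqrt{112538} \approx 670.93 i$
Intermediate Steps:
$P{\left(c,M \right)} = -133$
$\sqrt{P{\left(607,W \right)} - 450019} = \sqrt{-133 - 450019} = \sqrt{-450152} = 2 i \sqrt{112538}$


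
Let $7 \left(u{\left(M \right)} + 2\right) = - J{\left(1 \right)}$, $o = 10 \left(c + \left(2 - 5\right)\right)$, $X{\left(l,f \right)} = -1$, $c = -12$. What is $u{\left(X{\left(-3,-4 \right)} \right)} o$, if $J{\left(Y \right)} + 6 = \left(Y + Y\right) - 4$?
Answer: $\frac{900}{7} \approx 128.57$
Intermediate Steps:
$J{\left(Y \right)} = -10 + 2 Y$ ($J{\left(Y \right)} = -6 + \left(\left(Y + Y\right) - 4\right) = -6 + \left(2 Y - 4\right) = -6 + \left(-4 + 2 Y\right) = -10 + 2 Y$)
$o = -150$ ($o = 10 \left(-12 + \left(2 - 5\right)\right) = 10 \left(-12 - 3\right) = 10 \left(-15\right) = -150$)
$u{\left(M \right)} = - \frac{6}{7}$ ($u{\left(M \right)} = -2 + \frac{\left(-1\right) \left(-10 + 2 \cdot 1\right)}{7} = -2 + \frac{\left(-1\right) \left(-10 + 2\right)}{7} = -2 + \frac{\left(-1\right) \left(-8\right)}{7} = -2 + \frac{1}{7} \cdot 8 = -2 + \frac{8}{7} = - \frac{6}{7}$)
$u{\left(X{\left(-3,-4 \right)} \right)} o = \left(- \frac{6}{7}\right) \left(-150\right) = \frac{900}{7}$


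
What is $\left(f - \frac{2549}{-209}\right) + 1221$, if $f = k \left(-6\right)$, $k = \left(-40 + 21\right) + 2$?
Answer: $\frac{279056}{209} \approx 1335.2$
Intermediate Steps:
$k = -17$ ($k = -19 + 2 = -17$)
$f = 102$ ($f = \left(-17\right) \left(-6\right) = 102$)
$\left(f - \frac{2549}{-209}\right) + 1221 = \left(102 - \frac{2549}{-209}\right) + 1221 = \left(102 - - \frac{2549}{209}\right) + 1221 = \left(102 + \frac{2549}{209}\right) + 1221 = \frac{23867}{209} + 1221 = \frac{279056}{209}$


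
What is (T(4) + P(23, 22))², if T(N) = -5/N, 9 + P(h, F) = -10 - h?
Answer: 29929/16 ≈ 1870.6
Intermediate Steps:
P(h, F) = -19 - h (P(h, F) = -9 + (-10 - h) = -19 - h)
(T(4) + P(23, 22))² = (-5/4 + (-19 - 1*23))² = (-5*¼ + (-19 - 23))² = (-5/4 - 42)² = (-173/4)² = 29929/16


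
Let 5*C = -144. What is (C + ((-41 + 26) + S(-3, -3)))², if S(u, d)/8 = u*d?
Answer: 19881/25 ≈ 795.24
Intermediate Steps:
C = -144/5 (C = (⅕)*(-144) = -144/5 ≈ -28.800)
S(u, d) = 8*d*u (S(u, d) = 8*(u*d) = 8*(d*u) = 8*d*u)
(C + ((-41 + 26) + S(-3, -3)))² = (-144/5 + ((-41 + 26) + 8*(-3)*(-3)))² = (-144/5 + (-15 + 72))² = (-144/5 + 57)² = (141/5)² = 19881/25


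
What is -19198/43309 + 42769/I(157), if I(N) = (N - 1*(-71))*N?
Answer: 61319527/81594156 ≈ 0.75152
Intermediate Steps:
I(N) = N*(71 + N) (I(N) = (N + 71)*N = (71 + N)*N = N*(71 + N))
-19198/43309 + 42769/I(157) = -19198/43309 + 42769/((157*(71 + 157))) = -19198*1/43309 + 42769/((157*228)) = -19198/43309 + 42769/35796 = -19198/43309 + 42769*(1/35796) = -19198/43309 + 2251/1884 = 61319527/81594156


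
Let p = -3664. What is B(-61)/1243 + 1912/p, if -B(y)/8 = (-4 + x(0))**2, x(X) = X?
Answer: -355701/569294 ≈ -0.62481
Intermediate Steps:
B(y) = -128 (B(y) = -8*(-4 + 0)**2 = -8*(-4)**2 = -8*16 = -128)
B(-61)/1243 + 1912/p = -128/1243 + 1912/(-3664) = -128*1/1243 + 1912*(-1/3664) = -128/1243 - 239/458 = -355701/569294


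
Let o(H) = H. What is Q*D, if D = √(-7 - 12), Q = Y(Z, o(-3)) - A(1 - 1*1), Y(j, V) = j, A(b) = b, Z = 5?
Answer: 5*I*√19 ≈ 21.794*I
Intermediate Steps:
Q = 5 (Q = 5 - (1 - 1*1) = 5 - (1 - 1) = 5 - 1*0 = 5 + 0 = 5)
D = I*√19 (D = √(-19) = I*√19 ≈ 4.3589*I)
Q*D = 5*(I*√19) = 5*I*√19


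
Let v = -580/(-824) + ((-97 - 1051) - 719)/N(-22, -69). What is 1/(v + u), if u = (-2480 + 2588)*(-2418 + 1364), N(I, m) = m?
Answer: -14214/1617613441 ≈ -8.7870e-6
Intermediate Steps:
u = -113832 (u = 108*(-1054) = -113832)
v = 394607/14214 (v = -580/(-824) + ((-97 - 1051) - 719)/(-69) = -580*(-1/824) + (-1148 - 719)*(-1/69) = 145/206 - 1867*(-1/69) = 145/206 + 1867/69 = 394607/14214 ≈ 27.762)
1/(v + u) = 1/(394607/14214 - 113832) = 1/(-1617613441/14214) = -14214/1617613441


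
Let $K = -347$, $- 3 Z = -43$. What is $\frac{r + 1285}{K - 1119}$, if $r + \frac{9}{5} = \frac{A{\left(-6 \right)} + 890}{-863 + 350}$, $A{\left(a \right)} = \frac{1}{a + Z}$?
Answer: $- \frac{16434787}{18801450} \approx -0.87412$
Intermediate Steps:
$Z = \frac{43}{3}$ ($Z = \left(- \frac{1}{3}\right) \left(-43\right) = \frac{43}{3} \approx 14.333$)
$A{\left(a \right)} = \frac{1}{\frac{43}{3} + a}$ ($A{\left(a \right)} = \frac{1}{a + \frac{43}{3}} = \frac{1}{\frac{43}{3} + a}$)
$r = - \frac{45338}{12825}$ ($r = - \frac{9}{5} + \frac{\frac{3}{43 + 3 \left(-6\right)} + 890}{-863 + 350} = - \frac{9}{5} + \frac{\frac{3}{43 - 18} + 890}{-513} = - \frac{9}{5} + \left(\frac{3}{25} + 890\right) \left(- \frac{1}{513}\right) = - \frac{9}{5} + \frac{22253}{25} \left(- \frac{1}{513}\right) = - \frac{9}{5} - \frac{22253}{12825} = - \frac{45338}{12825} \approx -3.5351$)
$\frac{r + 1285}{K - 1119} = \frac{- \frac{45338}{12825} + 1285}{-347 - 1119} = \frac{16434787}{12825 \left(-1466\right)} = \frac{16434787}{12825} \left(- \frac{1}{1466}\right) = - \frac{16434787}{18801450}$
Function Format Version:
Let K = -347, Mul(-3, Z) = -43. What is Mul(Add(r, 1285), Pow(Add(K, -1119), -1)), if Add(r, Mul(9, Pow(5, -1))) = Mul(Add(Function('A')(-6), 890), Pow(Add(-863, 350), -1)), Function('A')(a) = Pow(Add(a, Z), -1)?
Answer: Rational(-16434787, 18801450) ≈ -0.87412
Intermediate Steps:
Z = Rational(43, 3) (Z = Mul(Rational(-1, 3), -43) = Rational(43, 3) ≈ 14.333)
Function('A')(a) = Pow(Add(Rational(43, 3), a), -1) (Function('A')(a) = Pow(Add(a, Rational(43, 3)), -1) = Pow(Add(Rational(43, 3), a), -1))
r = Rational(-45338, 12825) (r = Add(Rational(-9, 5), Mul(Add(Mul(3, Pow(Add(43, Mul(3, -6)), -1)), 890), Pow(Add(-863, 350), -1))) = Add(Rational(-9, 5), Mul(Add(Mul(3, Pow(Add(43, -18), -1)), 890), Pow(-513, -1))) = Add(Rational(-9, 5), Mul(Add(Mul(3, Pow(25, -1)), 890), Rational(-1, 513))) = Add(Rational(-9, 5), Mul(Add(Mul(3, Rational(1, 25)), 890), Rational(-1, 513))) = Add(Rational(-9, 5), Mul(Add(Rational(3, 25), 890), Rational(-1, 513))) = Add(Rational(-9, 5), Mul(Rational(22253, 25), Rational(-1, 513))) = Add(Rational(-9, 5), Rational(-22253, 12825)) = Rational(-45338, 12825) ≈ -3.5351)
Mul(Add(r, 1285), Pow(Add(K, -1119), -1)) = Mul(Add(Rational(-45338, 12825), 1285), Pow(Add(-347, -1119), -1)) = Mul(Rational(16434787, 12825), Pow(-1466, -1)) = Mul(Rational(16434787, 12825), Rational(-1, 1466)) = Rational(-16434787, 18801450)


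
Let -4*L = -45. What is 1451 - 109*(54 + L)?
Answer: -22645/4 ≈ -5661.3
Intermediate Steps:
L = 45/4 (L = -1/4*(-45) = 45/4 ≈ 11.250)
1451 - 109*(54 + L) = 1451 - 109*(54 + 45/4) = 1451 - 109*261/4 = 1451 - 1*28449/4 = 1451 - 28449/4 = -22645/4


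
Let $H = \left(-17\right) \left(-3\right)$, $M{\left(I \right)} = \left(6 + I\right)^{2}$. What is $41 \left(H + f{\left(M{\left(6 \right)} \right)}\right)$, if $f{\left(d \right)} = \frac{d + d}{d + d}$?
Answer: $2132$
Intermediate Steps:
$f{\left(d \right)} = 1$ ($f{\left(d \right)} = \frac{2 d}{2 d} = 2 d \frac{1}{2 d} = 1$)
$H = 51$
$41 \left(H + f{\left(M{\left(6 \right)} \right)}\right) = 41 \left(51 + 1\right) = 41 \cdot 52 = 2132$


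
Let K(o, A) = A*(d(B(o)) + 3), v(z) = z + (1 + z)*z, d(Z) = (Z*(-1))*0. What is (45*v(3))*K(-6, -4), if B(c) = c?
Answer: -8100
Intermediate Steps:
d(Z) = 0 (d(Z) = -Z*0 = 0)
v(z) = z + z*(1 + z)
K(o, A) = 3*A (K(o, A) = A*(0 + 3) = A*3 = 3*A)
(45*v(3))*K(-6, -4) = (45*(3*(2 + 3)))*(3*(-4)) = (45*(3*5))*(-12) = (45*15)*(-12) = 675*(-12) = -8100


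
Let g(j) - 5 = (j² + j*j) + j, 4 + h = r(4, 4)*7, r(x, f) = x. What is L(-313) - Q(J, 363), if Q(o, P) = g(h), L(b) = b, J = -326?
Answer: -1494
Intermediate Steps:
h = 24 (h = -4 + 4*7 = -4 + 28 = 24)
g(j) = 5 + j + 2*j² (g(j) = 5 + ((j² + j*j) + j) = 5 + ((j² + j²) + j) = 5 + (2*j² + j) = 5 + (j + 2*j²) = 5 + j + 2*j²)
Q(o, P) = 1181 (Q(o, P) = 5 + 24 + 2*24² = 5 + 24 + 2*576 = 5 + 24 + 1152 = 1181)
L(-313) - Q(J, 363) = -313 - 1*1181 = -313 - 1181 = -1494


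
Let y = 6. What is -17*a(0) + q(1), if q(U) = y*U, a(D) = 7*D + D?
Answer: 6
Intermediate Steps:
a(D) = 8*D
q(U) = 6*U
-17*a(0) + q(1) = -136*0 + 6*1 = -17*0 + 6 = 0 + 6 = 6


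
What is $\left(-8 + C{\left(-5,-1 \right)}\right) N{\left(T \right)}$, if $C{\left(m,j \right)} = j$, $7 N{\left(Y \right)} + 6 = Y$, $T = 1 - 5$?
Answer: $\frac{90}{7} \approx 12.857$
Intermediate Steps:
$T = -4$
$N{\left(Y \right)} = - \frac{6}{7} + \frac{Y}{7}$
$\left(-8 + C{\left(-5,-1 \right)}\right) N{\left(T \right)} = \left(-8 - 1\right) \left(- \frac{6}{7} + \frac{1}{7} \left(-4\right)\right) = - 9 \left(- \frac{6}{7} - \frac{4}{7}\right) = \left(-9\right) \left(- \frac{10}{7}\right) = \frac{90}{7}$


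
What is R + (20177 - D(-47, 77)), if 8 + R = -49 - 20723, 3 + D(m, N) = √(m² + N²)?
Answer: -600 - √8138 ≈ -690.21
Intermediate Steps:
D(m, N) = -3 + √(N² + m²) (D(m, N) = -3 + √(m² + N²) = -3 + √(N² + m²))
R = -20780 (R = -8 + (-49 - 20723) = -8 - 20772 = -20780)
R + (20177 - D(-47, 77)) = -20780 + (20177 - (-3 + √(77² + (-47)²))) = -20780 + (20177 - (-3 + √(5929 + 2209))) = -20780 + (20177 - (-3 + √8138)) = -20780 + (20177 + (3 - √8138)) = -20780 + (20180 - √8138) = -600 - √8138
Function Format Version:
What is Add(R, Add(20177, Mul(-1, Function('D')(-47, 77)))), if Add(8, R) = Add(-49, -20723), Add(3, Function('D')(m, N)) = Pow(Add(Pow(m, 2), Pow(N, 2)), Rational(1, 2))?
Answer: Add(-600, Mul(-1, Pow(8138, Rational(1, 2)))) ≈ -690.21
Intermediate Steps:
Function('D')(m, N) = Add(-3, Pow(Add(Pow(N, 2), Pow(m, 2)), Rational(1, 2))) (Function('D')(m, N) = Add(-3, Pow(Add(Pow(m, 2), Pow(N, 2)), Rational(1, 2))) = Add(-3, Pow(Add(Pow(N, 2), Pow(m, 2)), Rational(1, 2))))
R = -20780 (R = Add(-8, Add(-49, -20723)) = Add(-8, -20772) = -20780)
Add(R, Add(20177, Mul(-1, Function('D')(-47, 77)))) = Add(-20780, Add(20177, Mul(-1, Add(-3, Pow(Add(Pow(77, 2), Pow(-47, 2)), Rational(1, 2)))))) = Add(-20780, Add(20177, Mul(-1, Add(-3, Pow(Add(5929, 2209), Rational(1, 2)))))) = Add(-20780, Add(20177, Mul(-1, Add(-3, Pow(8138, Rational(1, 2)))))) = Add(-20780, Add(20177, Add(3, Mul(-1, Pow(8138, Rational(1, 2)))))) = Add(-20780, Add(20180, Mul(-1, Pow(8138, Rational(1, 2))))) = Add(-600, Mul(-1, Pow(8138, Rational(1, 2))))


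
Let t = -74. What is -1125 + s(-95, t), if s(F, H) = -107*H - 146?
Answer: 6647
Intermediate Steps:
s(F, H) = -146 - 107*H
-1125 + s(-95, t) = -1125 + (-146 - 107*(-74)) = -1125 + (-146 + 7918) = -1125 + 7772 = 6647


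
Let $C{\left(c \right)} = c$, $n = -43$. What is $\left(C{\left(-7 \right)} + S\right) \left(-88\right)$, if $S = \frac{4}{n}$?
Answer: $\frac{26840}{43} \approx 624.19$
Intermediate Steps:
$S = - \frac{4}{43}$ ($S = \frac{4}{-43} = 4 \left(- \frac{1}{43}\right) = - \frac{4}{43} \approx -0.093023$)
$\left(C{\left(-7 \right)} + S\right) \left(-88\right) = \left(-7 - \frac{4}{43}\right) \left(-88\right) = \left(- \frac{305}{43}\right) \left(-88\right) = \frac{26840}{43}$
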